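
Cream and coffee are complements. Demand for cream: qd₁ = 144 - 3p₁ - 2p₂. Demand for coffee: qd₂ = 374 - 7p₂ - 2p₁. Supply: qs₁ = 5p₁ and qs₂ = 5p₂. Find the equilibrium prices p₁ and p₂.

p₁ = 245/23, p₂ = 676/23

Market 1: 144 - 3p₁ - 2p₂ = 5p₁ → 8p₁ + 2p₂ = 144.
Market 2: 12p₂ + 2p₁ = 374.
Eliminating p₂: 12×(1) − 2×(2) gives 92p₁ = 980, so p₁ = 245/23.
Back-substitute into (2): p₂ = (374 − 2×245/23) / 12 = 676/23.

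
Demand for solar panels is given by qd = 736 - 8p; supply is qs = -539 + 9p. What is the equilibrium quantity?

Set qd = qs: 736 - 8p = -539 + 9p.
1275 = 17p, so p* = 75.
q* = 736 − 8(75) = 136.

q* = 136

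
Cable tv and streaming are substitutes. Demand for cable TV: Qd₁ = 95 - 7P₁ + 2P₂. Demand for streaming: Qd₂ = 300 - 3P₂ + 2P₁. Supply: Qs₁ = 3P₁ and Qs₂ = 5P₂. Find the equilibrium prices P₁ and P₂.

Market 1: 95 - 7P₁ + 2P₂ = 3P₁ → 10P₁ - 2P₂ = 95.
Market 2: 8P₂ - 2P₁ = 300.
Eliminating P₂: 8×(1) + 2×(2) gives 76P₁ = 1360, so P₁ = 340/19.
Back-substitute into (2): P₂ = (300 + 2×340/19) / 8 = 1595/38.

P₁ = 340/19, P₂ = 1595/38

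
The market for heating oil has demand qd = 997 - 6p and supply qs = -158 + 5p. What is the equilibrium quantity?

Set qd = qs: 997 - 6p = -158 + 5p.
1155 = 11p, so p* = 105.
q* = 997 − 6(105) = 367.

q* = 367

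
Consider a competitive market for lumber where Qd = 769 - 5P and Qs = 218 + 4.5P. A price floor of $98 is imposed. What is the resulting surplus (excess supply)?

Surplus = 380

Equilibrium price would be P* = 58, so the floor at 98 binds.
At P = 98: Qd = 279, Qs = 659.
Surplus = 659 − 279 = 380.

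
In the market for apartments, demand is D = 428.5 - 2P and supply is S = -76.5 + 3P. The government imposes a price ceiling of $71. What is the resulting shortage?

Equilibrium price would be P* = 101, so the ceiling at 71 binds.
At P = 71: D = 428.5 − 2(71) = 286.5, S = -76.5 + 3(71) = 136.5.
Shortage = 286.5 − 136.5 = 150.

Shortage = 150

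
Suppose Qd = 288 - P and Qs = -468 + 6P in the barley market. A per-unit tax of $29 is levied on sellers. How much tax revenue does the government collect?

Pre-tax equilibrium: P* = 108, Q* = 180.
Tax on sellers shifts supply to Qs = -468 + 6(P − 29) = -642 + 6P.
288 - P = -642 + 6P gives buyer price Pb = 930/7; sellers receive Ps = 930/7 − 29 = 727/7.
New quantity: Q = 288 − 1(930/7) = 1086/7.
Revenue = 29 × 1086/7 = 31494/7.

Tax revenue = 31494/7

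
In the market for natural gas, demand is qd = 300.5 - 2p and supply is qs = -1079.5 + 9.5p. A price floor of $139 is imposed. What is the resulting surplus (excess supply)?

Surplus = 218.5

Equilibrium price would be p* = 120, so the floor at 139 binds.
At p = 139: qd = 22.5, qs = 241.
Surplus = 241 − 22.5 = 218.5.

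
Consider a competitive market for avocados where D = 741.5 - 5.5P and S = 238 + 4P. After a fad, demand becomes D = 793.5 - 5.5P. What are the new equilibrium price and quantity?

Original equilibrium: P* = 53, Q* = 450.
New equilibrium: 793.5 - 5.5P = 238 + 4P, so 555.5 = 9.5P and P' = 1111/19; Q' = 793.5 − 5.5(1111/19) = 8966/19.

P' = 1111/19, Q' = 8966/19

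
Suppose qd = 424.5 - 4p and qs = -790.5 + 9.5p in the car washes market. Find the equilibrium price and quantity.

p* = 90, q* = 64.5

Set qd = qs: 424.5 - 4p = -790.5 + 9.5p.
1215 = 13.5p, so p* = 90.
q* = 424.5 − 4(90) = 64.5.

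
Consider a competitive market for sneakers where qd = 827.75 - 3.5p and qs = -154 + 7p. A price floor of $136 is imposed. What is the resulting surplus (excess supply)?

Equilibrium price would be p* = 93.5, so the floor at 136 binds.
At p = 136: qd = 351.75, qs = 798.
Surplus = 798 − 351.75 = 446.25.

Surplus = 446.25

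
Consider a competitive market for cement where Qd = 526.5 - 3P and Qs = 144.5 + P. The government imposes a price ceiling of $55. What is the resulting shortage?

Equilibrium price would be P* = 95.5, so the ceiling at 55 binds.
At P = 55: Qd = 526.5 − 3(55) = 361.5, Qs = 144.5 + 1(55) = 199.5.
Shortage = 361.5 − 199.5 = 162.

Shortage = 162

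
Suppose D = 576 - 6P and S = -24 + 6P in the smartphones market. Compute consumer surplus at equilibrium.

Consumer surplus = 6348

Equilibrium: 576 - 6P = -24 + 6P gives P* = 50, Q* = 276.
Demand choke price (D = 0): P = 96.
CS = ½(96 − 50)(276) = 6348.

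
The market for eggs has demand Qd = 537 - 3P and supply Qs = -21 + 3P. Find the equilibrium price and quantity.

P* = 93, Q* = 258

Set Qd = Qs: 537 - 3P = -21 + 3P.
558 = 6P, so P* = 93.
Q* = 537 − 3(93) = 258.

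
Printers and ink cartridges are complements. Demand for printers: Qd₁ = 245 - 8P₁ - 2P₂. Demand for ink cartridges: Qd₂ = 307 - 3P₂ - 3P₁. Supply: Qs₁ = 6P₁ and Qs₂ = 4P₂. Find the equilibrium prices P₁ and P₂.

P₁ = 1101/92, P₂ = 3563/92

Market 1: 245 - 8P₁ - 2P₂ = 6P₁ → 14P₁ + 2P₂ = 245.
Market 2: 7P₂ + 3P₁ = 307.
Eliminating P₂: 7×(1) − 2×(2) gives 92P₁ = 1101, so P₁ = 1101/92.
Back-substitute into (2): P₂ = (307 − 3×1101/92) / 7 = 3563/92.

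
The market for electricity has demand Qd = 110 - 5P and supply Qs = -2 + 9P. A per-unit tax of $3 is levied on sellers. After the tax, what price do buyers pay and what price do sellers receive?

Pre-tax equilibrium: P* = 8, Q* = 70.
Tax on sellers shifts supply to Qs = -2 + 9(P − 3) = -29 + 9P.
110 - 5P = -29 + 9P gives buyer price Pb = 139/14; sellers receive Ps = 139/14 − 3 = 97/14.
New quantity: Q = 110 − 5(139/14) = 845/14.

Buyers pay 139/14, sellers receive 97/14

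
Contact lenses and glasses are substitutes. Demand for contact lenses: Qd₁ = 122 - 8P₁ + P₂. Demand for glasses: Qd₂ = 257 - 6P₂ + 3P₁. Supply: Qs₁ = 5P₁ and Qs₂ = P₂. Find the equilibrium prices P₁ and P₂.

Market 1: 122 - 8P₁ + P₂ = 5P₁ → 13P₁ - P₂ = 122.
Market 2: 7P₂ - 3P₁ = 257.
Eliminating P₂: 7×(1) + 1×(2) gives 88P₁ = 1111, so P₁ = 12.625.
Back-substitute into (2): P₂ = (257 + 3×12.625) / 7 = 42.125.

P₁ = 12.625, P₂ = 42.125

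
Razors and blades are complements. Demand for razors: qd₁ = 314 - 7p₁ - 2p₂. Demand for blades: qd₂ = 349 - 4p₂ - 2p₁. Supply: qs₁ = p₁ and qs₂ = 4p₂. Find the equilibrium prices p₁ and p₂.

Market 1: 314 - 7p₁ - 2p₂ = p₁ → 8p₁ + 2p₂ = 314.
Market 2: 8p₂ + 2p₁ = 349.
Eliminating p₂: 8×(1) − 2×(2) gives 60p₁ = 1814, so p₁ = 907/30.
Back-substitute into (2): p₂ = (349 − 2×907/30) / 8 = 541/15.

p₁ = 907/30, p₂ = 541/15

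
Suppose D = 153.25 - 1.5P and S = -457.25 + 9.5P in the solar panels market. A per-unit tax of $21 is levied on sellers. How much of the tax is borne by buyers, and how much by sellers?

Buyers bear 399/22, sellers bear 63/22

Pre-tax equilibrium: P* = 55.5, Q* = 70.
Tax on sellers shifts supply to S = -457.25 + 9.5(P − 21) = -656.75 + 9.5P.
153.25 - 1.5P = -656.75 + 9.5P gives buyer price Pb = 810/11; sellers receive Ps = 810/11 − 21 = 579/11.
New quantity: Q = 153.25 − 1.5(810/11) = 1883/44.
Buyer burden = 810/11 − 55.5 = 399/22; seller burden = 55.5 − 579/11 = 63/22.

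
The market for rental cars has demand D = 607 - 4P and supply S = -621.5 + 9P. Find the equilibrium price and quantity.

P* = 94.5, Q* = 229

Set D = S: 607 - 4P = -621.5 + 9P.
1228.5 = 13P, so P* = 94.5.
Q* = 607 − 4(94.5) = 229.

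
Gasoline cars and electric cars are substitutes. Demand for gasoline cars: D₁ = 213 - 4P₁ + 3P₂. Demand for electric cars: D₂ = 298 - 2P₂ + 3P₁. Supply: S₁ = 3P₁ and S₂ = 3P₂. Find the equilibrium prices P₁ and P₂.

Market 1: 213 - 4P₁ + 3P₂ = 3P₁ → 7P₁ - 3P₂ = 213.
Market 2: 5P₂ - 3P₁ = 298.
Eliminating P₂: 5×(1) + 3×(2) gives 26P₁ = 1959, so P₁ = 1959/26.
Back-substitute into (2): P₂ = (298 + 3×1959/26) / 5 = 2725/26.

P₁ = 1959/26, P₂ = 2725/26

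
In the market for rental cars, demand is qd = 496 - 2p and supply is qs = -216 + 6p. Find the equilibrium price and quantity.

p* = 89, q* = 318

Set qd = qs: 496 - 2p = -216 + 6p.
712 = 8p, so p* = 89.
q* = 496 − 2(89) = 318.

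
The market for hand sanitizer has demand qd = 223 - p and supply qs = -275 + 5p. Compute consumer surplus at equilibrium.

Equilibrium: 223 - p = -275 + 5p gives p* = 83, q* = 140.
Demand choke price (qd = 0): p = 223.
CS = ½(223 − 83)(140) = 9800.

Consumer surplus = 9800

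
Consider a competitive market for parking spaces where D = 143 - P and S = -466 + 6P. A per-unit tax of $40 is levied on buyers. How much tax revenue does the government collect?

Tax revenue = 6080/7

Pre-tax equilibrium: P* = 87, Q* = 56.
Tax on buyers shifts demand to D = 143 − 1(P + 40) = 103 - P.
103 - P = -466 + 6P gives seller price Ps = 569/7; buyers pay Pb = 569/7 + 40 = 849/7.
New quantity: Q = 143 − 1(849/7) = 152/7.
Revenue = 40 × 152/7 = 6080/7.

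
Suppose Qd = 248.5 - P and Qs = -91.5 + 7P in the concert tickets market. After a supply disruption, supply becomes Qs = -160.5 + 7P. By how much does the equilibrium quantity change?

Original equilibrium: P* = 42.5, Q* = 206.
New equilibrium: 248.5 - P = -160.5 + 7P, so 409 = 8P and P' = 51.125; Q' = 248.5 − 1(51.125) = 197.375.
Change in quantity: 197.375 − 206 = -8.625.

ΔQ = -8.625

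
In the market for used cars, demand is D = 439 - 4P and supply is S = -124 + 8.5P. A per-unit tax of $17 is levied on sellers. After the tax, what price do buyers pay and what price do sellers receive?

Buyers pay $56.6, sellers receive $39.6

Pre-tax equilibrium: P* = 45.04, Q* = 258.84.
Tax on sellers shifts supply to S = -124 + 8.5(P − 17) = -268.5 + 8.5P.
439 - 4P = -268.5 + 8.5P gives buyer price Pb = 56.6; sellers receive Ps = 56.6 − 17 = 39.6.
New quantity: Q = 439 − 4(56.6) = 212.6.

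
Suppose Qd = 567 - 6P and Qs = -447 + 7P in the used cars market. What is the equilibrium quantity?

Set Qd = Qs: 567 - 6P = -447 + 7P.
1014 = 13P, so P* = 78.
Q* = 567 − 6(78) = 99.

Q* = 99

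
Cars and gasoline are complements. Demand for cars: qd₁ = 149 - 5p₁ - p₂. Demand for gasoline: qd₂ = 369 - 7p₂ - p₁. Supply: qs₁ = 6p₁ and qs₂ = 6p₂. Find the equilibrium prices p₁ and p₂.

Market 1: 149 - 5p₁ - p₂ = 6p₁ → 11p₁ + p₂ = 149.
Market 2: 13p₂ + p₁ = 369.
Eliminating p₂: 13×(1) − 1×(2) gives 142p₁ = 1568, so p₁ = 784/71.
Back-substitute into (2): p₂ = (369 − 1×784/71) / 13 = 1955/71.

p₁ = 784/71, p₂ = 1955/71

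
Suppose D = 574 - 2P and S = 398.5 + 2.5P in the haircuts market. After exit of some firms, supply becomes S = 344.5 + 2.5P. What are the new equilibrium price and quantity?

P' = 51, Q' = 472

Original equilibrium: P* = 39, Q* = 496.
New equilibrium: 574 - 2P = 344.5 + 2.5P, so 229.5 = 4.5P and P' = 51; Q' = 574 − 2(51) = 472.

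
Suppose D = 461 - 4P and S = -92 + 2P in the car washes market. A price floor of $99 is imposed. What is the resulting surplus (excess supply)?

Surplus = 41

Equilibrium price would be P* = 553/6, so the floor at 99 binds.
At P = 99: D = 65, S = 106.
Surplus = 106 − 65 = 41.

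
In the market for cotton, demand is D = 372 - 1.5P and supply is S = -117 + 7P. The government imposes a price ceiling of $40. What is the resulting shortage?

Equilibrium price would be P* = 978/17, so the ceiling at 40 binds.
At P = 40: D = 372 − 1.5(40) = 312, S = -117 + 7(40) = 163.
Shortage = 312 − 163 = 149.

Shortage = 149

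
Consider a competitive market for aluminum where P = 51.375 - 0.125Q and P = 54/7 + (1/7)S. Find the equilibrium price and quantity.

Set the two price expressions equal: 51.375 - 0.125Q = 54/7 + (1/7)Q.
2445/56 = (15/56)Q, so Q* = 163.
P* = 51.375 − (0.125)(163) = 31.

P* = 31, Q* = 163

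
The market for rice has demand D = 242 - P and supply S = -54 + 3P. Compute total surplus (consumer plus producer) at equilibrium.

Equilibrium: 242 - P = -54 + 3P gives P* = 74, Q* = 168.
Demand choke price: P = 242; supply starts at P = 18.
CS = ½(242 − 74)(168) = 14112; PS = ½(74 − 18)(168) = 4704.

Total surplus = 18816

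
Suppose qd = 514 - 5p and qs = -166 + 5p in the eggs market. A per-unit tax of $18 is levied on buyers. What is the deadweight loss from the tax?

Deadweight loss = 405

Pre-tax equilibrium: p* = 68, q* = 174.
Tax on buyers shifts demand to qd = 514 − 5(p + 18) = 424 - 5p.
424 - 5p = -166 + 5p gives seller price ps = 59; buyers pay pb = 59 + 18 = 77.
New quantity: q = 514 − 5(77) = 129.
DWL = ½ × 18 × (174 − 129) = 405.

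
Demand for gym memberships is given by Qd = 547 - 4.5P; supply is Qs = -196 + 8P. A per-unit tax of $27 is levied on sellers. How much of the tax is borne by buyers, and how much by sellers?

Pre-tax equilibrium: P* = 59.44, Q* = 279.52.
Tax on sellers shifts supply to Qs = -196 + 8(P − 27) = -412 + 8P.
547 - 4.5P = -412 + 8P gives buyer price Pb = 76.72; sellers receive Ps = 76.72 − 27 = 49.72.
New quantity: Q = 547 − 4.5(76.72) = 201.76.
Buyer burden = 76.72 − 59.44 = 17.28; seller burden = 59.44 − 49.72 = 9.72.

Buyers bear $17.28, sellers bear $9.72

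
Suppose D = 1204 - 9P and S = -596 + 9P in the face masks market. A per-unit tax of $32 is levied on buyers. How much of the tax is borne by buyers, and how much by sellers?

Pre-tax equilibrium: P* = 100, Q* = 304.
Tax on buyers shifts demand to D = 1204 − 9(P + 32) = 916 - 9P.
916 - 9P = -596 + 9P gives seller price Ps = 84; buyers pay Pb = 84 + 32 = 116.
New quantity: Q = 1204 − 9(116) = 160.
Buyer burden = 116 − 100 = 16; seller burden = 100 − 84 = 16.

Buyers bear $16, sellers bear $16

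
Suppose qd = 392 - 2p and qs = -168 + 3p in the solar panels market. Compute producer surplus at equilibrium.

Equilibrium: 392 - 2p = -168 + 3p gives p* = 112, q* = 168.
Supply starts at p = 56 (where qs = 0).
PS = ½(112 − 56)(168) = 4704.

Producer surplus = 4704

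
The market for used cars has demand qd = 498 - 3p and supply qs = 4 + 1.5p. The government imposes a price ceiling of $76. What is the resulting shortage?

Shortage = 152

Equilibrium price would be p* = 988/9, so the ceiling at 76 binds.
At p = 76: qd = 498 − 3(76) = 270, qs = 4 + 1.5(76) = 118.
Shortage = 270 − 118 = 152.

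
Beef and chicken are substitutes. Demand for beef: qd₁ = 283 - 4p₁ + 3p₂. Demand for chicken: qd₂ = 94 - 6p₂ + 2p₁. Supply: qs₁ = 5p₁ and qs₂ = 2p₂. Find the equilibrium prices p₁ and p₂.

Market 1: 283 - 4p₁ + 3p₂ = 5p₁ → 9p₁ - 3p₂ = 283.
Market 2: 8p₂ - 2p₁ = 94.
Eliminating p₂: 8×(1) + 3×(2) gives 66p₁ = 2546, so p₁ = 1273/33.
Back-substitute into (2): p₂ = (94 + 2×1273/33) / 8 = 706/33.

p₁ = 1273/33, p₂ = 706/33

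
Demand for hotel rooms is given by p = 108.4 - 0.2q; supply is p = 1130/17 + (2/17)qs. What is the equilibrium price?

p* = 82

Set the two price expressions equal: 108.4 - 0.2q = 1130/17 + (2/17)q.
3564/85 = (27/85)q, so q* = 132.
p* = 108.4 − (0.2)(132) = 82.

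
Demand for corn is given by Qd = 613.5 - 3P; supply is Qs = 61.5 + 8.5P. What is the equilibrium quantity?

Set Qd = Qs: 613.5 - 3P = 61.5 + 8.5P.
552 = 11.5P, so P* = 48.
Q* = 613.5 − 3(48) = 469.5.

Q* = 469.5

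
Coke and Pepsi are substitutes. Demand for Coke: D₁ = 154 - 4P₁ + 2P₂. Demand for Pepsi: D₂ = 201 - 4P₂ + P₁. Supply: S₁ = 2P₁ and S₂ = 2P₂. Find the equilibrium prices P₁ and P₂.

P₁ = 39, P₂ = 40

Market 1: 154 - 4P₁ + 2P₂ = 2P₁ → 6P₁ - 2P₂ = 154.
Market 2: 6P₂ - P₁ = 201.
Eliminating P₂: 6×(1) + 2×(2) gives 34P₁ = 1326, so P₁ = 39.
Back-substitute into (2): P₂ = (201 + 1×39) / 6 = 40.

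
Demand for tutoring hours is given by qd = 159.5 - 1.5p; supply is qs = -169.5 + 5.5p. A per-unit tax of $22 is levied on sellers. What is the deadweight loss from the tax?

Pre-tax equilibrium: p* = 47, q* = 89.
Tax on sellers shifts supply to qs = -169.5 + 5.5(p − 22) = -290.5 + 5.5p.
159.5 - 1.5p = -290.5 + 5.5p gives buyer price pb = 450/7; sellers receive ps = 450/7 − 22 = 296/7.
New quantity: q = 159.5 − 1.5(450/7) = 883/14.
DWL = ½ × 22 × (89 − 883/14) = 3993/14.

Deadweight loss = 3993/14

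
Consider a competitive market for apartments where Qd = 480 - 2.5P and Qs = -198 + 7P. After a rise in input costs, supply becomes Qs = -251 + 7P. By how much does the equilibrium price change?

ΔP = 106/19

Original equilibrium: P* = 1356/19, Q* = 5730/19.
New equilibrium: 480 - 2.5P = -251 + 7P, so 731 = 9.5P and P' = 1462/19; Q' = 480 − 2.5(1462/19) = 5465/19.
Change in price: 1462/19 − 1356/19 = 106/19.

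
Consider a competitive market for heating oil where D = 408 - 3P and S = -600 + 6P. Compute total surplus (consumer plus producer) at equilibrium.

Equilibrium: 408 - 3P = -600 + 6P gives P* = 112, Q* = 72.
Demand choke price: P = 136; supply starts at P = 100.
CS = ½(136 − 112)(72) = 864; PS = ½(112 − 100)(72) = 432.

Total surplus = 1296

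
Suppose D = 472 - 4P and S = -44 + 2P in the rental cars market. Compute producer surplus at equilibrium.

Equilibrium: 472 - 4P = -44 + 2P gives P* = 86, Q* = 128.
Supply starts at P = 22 (where S = 0).
PS = ½(86 − 22)(128) = 4096.

Producer surplus = 4096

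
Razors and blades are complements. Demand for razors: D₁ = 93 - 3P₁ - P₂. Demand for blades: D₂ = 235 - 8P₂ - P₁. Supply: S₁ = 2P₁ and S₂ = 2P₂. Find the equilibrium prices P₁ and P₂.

Market 1: 93 - 3P₁ - P₂ = 2P₁ → 5P₁ + P₂ = 93.
Market 2: 10P₂ + P₁ = 235.
Eliminating P₂: 10×(1) − 1×(2) gives 49P₁ = 695, so P₁ = 695/49.
Back-substitute into (2): P₂ = (235 − 1×695/49) / 10 = 1082/49.

P₁ = 695/49, P₂ = 1082/49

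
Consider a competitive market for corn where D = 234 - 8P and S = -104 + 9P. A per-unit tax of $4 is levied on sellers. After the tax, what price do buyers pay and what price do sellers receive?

Buyers pay $22, sellers receive $18

Pre-tax equilibrium: P* = 338/17, Q* = 1274/17.
Tax on sellers shifts supply to S = -104 + 9(P − 4) = -140 + 9P.
234 - 8P = -140 + 9P gives buyer price Pb = 22; sellers receive Ps = 22 − 4 = 18.
New quantity: Q = 234 − 8(22) = 58.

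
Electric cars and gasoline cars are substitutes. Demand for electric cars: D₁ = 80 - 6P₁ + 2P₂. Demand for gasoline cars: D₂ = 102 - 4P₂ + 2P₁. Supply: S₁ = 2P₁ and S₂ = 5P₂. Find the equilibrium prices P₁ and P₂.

P₁ = 231/17, P₂ = 244/17

Market 1: 80 - 6P₁ + 2P₂ = 2P₁ → 8P₁ - 2P₂ = 80.
Market 2: 9P₂ - 2P₁ = 102.
Eliminating P₂: 9×(1) + 2×(2) gives 68P₁ = 924, so P₁ = 231/17.
Back-substitute into (2): P₂ = (102 + 2×231/17) / 9 = 244/17.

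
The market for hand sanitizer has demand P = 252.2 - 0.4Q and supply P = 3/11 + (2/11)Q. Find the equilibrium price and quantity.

Set the two price expressions equal: 252.2 - 0.4Q = 3/11 + (2/11)Q.
13856/55 = (32/55)Q, so Q* = 433.
P* = 252.2 − (0.4)(433) = 79.

P* = 79, Q* = 433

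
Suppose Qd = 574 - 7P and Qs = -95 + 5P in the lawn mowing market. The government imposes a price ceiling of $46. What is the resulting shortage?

Equilibrium price would be P* = 55.75, so the ceiling at 46 binds.
At P = 46: Qd = 574 − 7(46) = 252, Qs = -95 + 5(46) = 135.
Shortage = 252 − 135 = 117.

Shortage = 117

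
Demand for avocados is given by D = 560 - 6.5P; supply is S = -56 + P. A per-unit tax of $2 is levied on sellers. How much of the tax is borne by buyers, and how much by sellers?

Pre-tax equilibrium: P* = 1232/15, Q* = 392/15.
Tax on sellers shifts supply to S = -56 + 1(P − 2) = -58 + P.
560 - 6.5P = -58 + P gives buyer price Pb = 82.4; sellers receive Ps = 82.4 − 2 = 80.4.
New quantity: Q = 560 − 6.5(82.4) = 24.4.
Buyer burden = 82.4 − 1232/15 = 4/15; seller burden = 1232/15 − 80.4 = 26/15.

Buyers bear 4/15, sellers bear 26/15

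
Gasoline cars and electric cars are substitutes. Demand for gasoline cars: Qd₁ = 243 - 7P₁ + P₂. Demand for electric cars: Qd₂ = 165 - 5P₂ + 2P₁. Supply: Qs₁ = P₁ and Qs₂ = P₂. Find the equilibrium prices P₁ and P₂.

Market 1: 243 - 7P₁ + P₂ = P₁ → 8P₁ - P₂ = 243.
Market 2: 6P₂ - 2P₁ = 165.
Eliminating P₂: 6×(1) + 1×(2) gives 46P₁ = 1623, so P₁ = 1623/46.
Back-substitute into (2): P₂ = (165 + 2×1623/46) / 6 = 903/23.

P₁ = 1623/46, P₂ = 903/23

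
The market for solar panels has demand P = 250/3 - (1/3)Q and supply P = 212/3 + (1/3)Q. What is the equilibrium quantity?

Q* = 19

Set the two price expressions equal: 250/3 - (1/3)Q = 212/3 + (1/3)Q.
38/3 = (2/3)Q, so Q* = 19.
P* = 250/3 − (1/3)(19) = 77.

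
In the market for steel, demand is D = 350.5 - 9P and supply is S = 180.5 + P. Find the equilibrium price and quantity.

Set D = S: 350.5 - 9P = 180.5 + P.
170 = 10P, so P* = 17.
Q* = 350.5 − 9(17) = 197.5.

P* = 17, Q* = 197.5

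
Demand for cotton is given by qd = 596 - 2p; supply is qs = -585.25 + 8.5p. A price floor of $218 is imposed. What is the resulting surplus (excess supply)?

Equilibrium price would be p* = 112.5, so the floor at 218 binds.
At p = 218: qd = 160, qs = 1267.75.
Surplus = 1267.75 − 160 = 1107.75.

Surplus = 1107.75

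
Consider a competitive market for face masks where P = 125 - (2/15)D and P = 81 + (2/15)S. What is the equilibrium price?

P* = 103

Set the two price expressions equal: 125 - (2/15)Q = 81 + (2/15)Q.
44 = (4/15)Q, so Q* = 165.
P* = 125 − (2/15)(165) = 103.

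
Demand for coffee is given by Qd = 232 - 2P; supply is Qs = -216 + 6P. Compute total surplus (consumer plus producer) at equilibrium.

Equilibrium: 232 - 2P = -216 + 6P gives P* = 56, Q* = 120.
Demand choke price: P = 116; supply starts at P = 36.
CS = ½(116 − 56)(120) = 3600; PS = ½(56 − 36)(120) = 1200.

Total surplus = 4800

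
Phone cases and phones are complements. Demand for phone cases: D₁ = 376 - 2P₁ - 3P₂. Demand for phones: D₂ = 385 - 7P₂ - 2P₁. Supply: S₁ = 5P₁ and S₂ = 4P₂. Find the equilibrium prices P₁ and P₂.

Market 1: 376 - 2P₁ - 3P₂ = 5P₁ → 7P₁ + 3P₂ = 376.
Market 2: 11P₂ + 2P₁ = 385.
Eliminating P₂: 11×(1) − 3×(2) gives 71P₁ = 2981, so P₁ = 2981/71.
Back-substitute into (2): P₂ = (385 − 2×2981/71) / 11 = 1943/71.

P₁ = 2981/71, P₂ = 1943/71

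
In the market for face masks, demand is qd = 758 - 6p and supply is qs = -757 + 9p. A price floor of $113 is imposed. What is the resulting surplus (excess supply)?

Surplus = 180

Equilibrium price would be p* = 101, so the floor at 113 binds.
At p = 113: qd = 80, qs = 260.
Surplus = 260 − 80 = 180.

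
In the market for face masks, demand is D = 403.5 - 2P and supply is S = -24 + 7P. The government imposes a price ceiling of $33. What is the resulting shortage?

Shortage = 130.5

Equilibrium price would be P* = 47.5, so the ceiling at 33 binds.
At P = 33: D = 403.5 − 2(33) = 337.5, S = -24 + 7(33) = 207.
Shortage = 337.5 − 207 = 130.5.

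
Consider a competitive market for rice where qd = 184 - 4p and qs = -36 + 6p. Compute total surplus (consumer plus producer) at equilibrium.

Equilibrium: 184 - 4p = -36 + 6p gives p* = 22, q* = 96.
Demand choke price: p = 46; supply starts at p = 6.
CS = ½(46 − 22)(96) = 1152; PS = ½(22 − 6)(96) = 768.

Total surplus = 1920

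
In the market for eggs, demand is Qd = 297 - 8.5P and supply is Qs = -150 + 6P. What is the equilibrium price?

Set Qd = Qs: 297 - 8.5P = -150 + 6P.
447 = 14.5P, so P* = 894/29.
Q* = 297 − 8.5(894/29) = 1014/29.

P* = 894/29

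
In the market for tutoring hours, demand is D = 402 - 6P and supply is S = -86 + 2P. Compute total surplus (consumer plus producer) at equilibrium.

Total surplus = 432

Equilibrium: 402 - 6P = -86 + 2P gives P* = 61, Q* = 36.
Demand choke price: P = 67; supply starts at P = 43.
CS = ½(67 − 61)(36) = 108; PS = ½(61 − 43)(36) = 324.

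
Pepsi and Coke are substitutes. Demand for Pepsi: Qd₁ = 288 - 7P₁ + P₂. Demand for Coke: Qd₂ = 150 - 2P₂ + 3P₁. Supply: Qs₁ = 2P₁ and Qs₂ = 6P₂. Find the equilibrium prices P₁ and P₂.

Market 1: 288 - 7P₁ + P₂ = 2P₁ → 9P₁ - P₂ = 288.
Market 2: 8P₂ - 3P₁ = 150.
Eliminating P₂: 8×(1) + 1×(2) gives 69P₁ = 2454, so P₁ = 818/23.
Back-substitute into (2): P₂ = (150 + 3×818/23) / 8 = 738/23.

P₁ = 818/23, P₂ = 738/23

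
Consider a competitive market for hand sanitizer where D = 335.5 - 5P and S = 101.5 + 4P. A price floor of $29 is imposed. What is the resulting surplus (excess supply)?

Equilibrium price would be P* = 26, so the floor at 29 binds.
At P = 29: D = 190.5, S = 217.5.
Surplus = 217.5 − 190.5 = 27.

Surplus = 27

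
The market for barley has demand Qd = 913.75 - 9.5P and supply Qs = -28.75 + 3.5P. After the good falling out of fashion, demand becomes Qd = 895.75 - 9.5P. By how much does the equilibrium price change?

ΔP = -18/13

Original equilibrium: P* = 72.5, Q* = 225.
New equilibrium: 895.75 - 9.5P = -28.75 + 3.5P, so 924.5 = 13P and P' = 1849/26; Q' = 895.75 − 9.5(1849/26) = 2862/13.
Change in price: 1849/26 − 72.5 = -18/13.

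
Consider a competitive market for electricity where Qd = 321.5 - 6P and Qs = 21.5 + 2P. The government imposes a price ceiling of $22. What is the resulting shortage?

Shortage = 124

Equilibrium price would be P* = 37.5, so the ceiling at 22 binds.
At P = 22: Qd = 321.5 − 6(22) = 189.5, Qs = 21.5 + 2(22) = 65.5.
Shortage = 189.5 − 65.5 = 124.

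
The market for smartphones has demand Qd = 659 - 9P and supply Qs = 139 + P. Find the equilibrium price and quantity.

Set Qd = Qs: 659 - 9P = 139 + P.
520 = 10P, so P* = 52.
Q* = 659 − 9(52) = 191.

P* = 52, Q* = 191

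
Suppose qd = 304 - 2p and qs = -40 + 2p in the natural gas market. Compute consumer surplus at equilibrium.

Equilibrium: 304 - 2p = -40 + 2p gives p* = 86, q* = 132.
Demand choke price (qd = 0): p = 152.
CS = ½(152 − 86)(132) = 4356.

Consumer surplus = 4356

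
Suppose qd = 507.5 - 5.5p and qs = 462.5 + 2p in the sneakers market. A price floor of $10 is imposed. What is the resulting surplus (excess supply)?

Equilibrium price would be p* = 6, so the floor at 10 binds.
At p = 10: qd = 452.5, qs = 482.5.
Surplus = 482.5 − 452.5 = 30.

Surplus = 30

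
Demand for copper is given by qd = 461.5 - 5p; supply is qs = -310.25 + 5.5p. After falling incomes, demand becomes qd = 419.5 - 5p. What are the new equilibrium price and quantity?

Original equilibrium: p* = 73.5, q* = 94.
New equilibrium: 419.5 - 5p = -310.25 + 5.5p, so 729.75 = 10.5p and p' = 69.5; q' = 419.5 − 5(69.5) = 72.

p' = 69.5, q' = 72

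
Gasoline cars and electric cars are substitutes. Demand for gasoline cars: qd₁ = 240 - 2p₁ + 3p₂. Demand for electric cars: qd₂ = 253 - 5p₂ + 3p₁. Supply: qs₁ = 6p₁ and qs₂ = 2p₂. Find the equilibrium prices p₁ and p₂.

Market 1: 240 - 2p₁ + 3p₂ = 6p₁ → 8p₁ - 3p₂ = 240.
Market 2: 7p₂ - 3p₁ = 253.
Eliminating p₂: 7×(1) + 3×(2) gives 47p₁ = 2439, so p₁ = 2439/47.
Back-substitute into (2): p₂ = (253 + 3×2439/47) / 7 = 2744/47.

p₁ = 2439/47, p₂ = 2744/47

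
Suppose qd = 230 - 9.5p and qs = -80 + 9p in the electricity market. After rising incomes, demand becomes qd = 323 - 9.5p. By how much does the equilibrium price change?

Δp = 186/37

Original equilibrium: p* = 620/37, q* = 2620/37.
New equilibrium: 323 - 9.5p = -80 + 9p, so 403 = 18.5p and p' = 806/37; q' = 323 − 9.5(806/37) = 4294/37.
Change in price: 806/37 − 620/37 = 186/37.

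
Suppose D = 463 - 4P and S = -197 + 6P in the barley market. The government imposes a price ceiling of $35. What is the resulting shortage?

Equilibrium price would be P* = 66, so the ceiling at 35 binds.
At P = 35: D = 463 − 4(35) = 323, S = -197 + 6(35) = 13.
Shortage = 323 − 13 = 310.

Shortage = 310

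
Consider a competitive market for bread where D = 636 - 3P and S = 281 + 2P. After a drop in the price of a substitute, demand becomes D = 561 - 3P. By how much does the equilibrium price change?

Original equilibrium: P* = 71, Q* = 423.
New equilibrium: 561 - 3P = 281 + 2P, so 280 = 5P and P' = 56; Q' = 561 − 3(56) = 393.
Change in price: 56 − 71 = -15.

ΔP = -15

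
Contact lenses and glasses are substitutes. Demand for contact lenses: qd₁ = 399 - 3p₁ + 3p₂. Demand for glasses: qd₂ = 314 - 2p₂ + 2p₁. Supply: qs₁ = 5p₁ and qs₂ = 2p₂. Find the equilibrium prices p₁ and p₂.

Market 1: 399 - 3p₁ + 3p₂ = 5p₁ → 8p₁ - 3p₂ = 399.
Market 2: 4p₂ - 2p₁ = 314.
Eliminating p₂: 4×(1) + 3×(2) gives 26p₁ = 2538, so p₁ = 1269/13.
Back-substitute into (2): p₂ = (314 + 2×1269/13) / 4 = 1655/13.

p₁ = 1269/13, p₂ = 1655/13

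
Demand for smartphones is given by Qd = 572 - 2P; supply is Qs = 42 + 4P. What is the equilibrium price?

Set Qd = Qs: 572 - 2P = 42 + 4P.
530 = 6P, so P* = 265/3.
Q* = 572 − 2(265/3) = 1186/3.

P* = 265/3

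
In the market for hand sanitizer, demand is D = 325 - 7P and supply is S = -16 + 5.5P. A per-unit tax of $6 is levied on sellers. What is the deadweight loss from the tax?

Deadweight loss = 55.44

Pre-tax equilibrium: P* = 27.28, Q* = 134.04.
Tax on sellers shifts supply to S = -16 + 5.5(P − 6) = -49 + 5.5P.
325 - 7P = -49 + 5.5P gives buyer price Pb = 29.92; sellers receive Ps = 29.92 − 6 = 23.92.
New quantity: Q = 325 − 7(29.92) = 115.56.
DWL = ½ × 6 × (134.04 − 115.56) = 55.44.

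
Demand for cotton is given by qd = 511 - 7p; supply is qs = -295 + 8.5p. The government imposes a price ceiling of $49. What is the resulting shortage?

Equilibrium price would be p* = 52, so the ceiling at 49 binds.
At p = 49: qd = 511 − 7(49) = 168, qs = -295 + 8.5(49) = 121.5.
Shortage = 168 − 121.5 = 46.5.

Shortage = 46.5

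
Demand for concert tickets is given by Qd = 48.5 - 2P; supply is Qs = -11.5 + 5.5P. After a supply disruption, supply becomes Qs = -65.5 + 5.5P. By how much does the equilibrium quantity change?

Original equilibrium: P* = 8, Q* = 32.5.
New equilibrium: 48.5 - 2P = -65.5 + 5.5P, so 114 = 7.5P and P' = 15.2; Q' = 48.5 − 2(15.2) = 18.1.
Change in quantity: 18.1 − 32.5 = -14.4.

ΔQ = -14.4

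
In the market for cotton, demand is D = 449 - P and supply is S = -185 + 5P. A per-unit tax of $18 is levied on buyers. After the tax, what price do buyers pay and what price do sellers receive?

Buyers pay 362/3, sellers receive 308/3

Pre-tax equilibrium: P* = 317/3, Q* = 1030/3.
Tax on buyers shifts demand to D = 449 − 1(P + 18) = 431 - P.
431 - P = -185 + 5P gives seller price Ps = 308/3; buyers pay Pb = 308/3 + 18 = 362/3.
New quantity: Q = 449 − 1(362/3) = 985/3.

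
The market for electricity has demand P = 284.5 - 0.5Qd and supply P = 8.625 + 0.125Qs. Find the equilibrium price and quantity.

Set the two price expressions equal: 284.5 - 0.5Q = 8.625 + 0.125Q.
275.875 = 0.625Q, so Q* = 441.4.
P* = 284.5 − (0.5)(441.4) = 63.8.

P* = 63.8, Q* = 441.4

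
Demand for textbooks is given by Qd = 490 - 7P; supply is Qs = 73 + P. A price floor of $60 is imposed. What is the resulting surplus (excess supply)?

Surplus = 63

Equilibrium price would be P* = 52.125, so the floor at 60 binds.
At P = 60: Qd = 70, Qs = 133.
Surplus = 133 − 70 = 63.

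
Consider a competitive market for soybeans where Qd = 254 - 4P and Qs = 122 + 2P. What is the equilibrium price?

Set Qd = Qs: 254 - 4P = 122 + 2P.
132 = 6P, so P* = 22.
Q* = 254 − 4(22) = 166.

P* = 22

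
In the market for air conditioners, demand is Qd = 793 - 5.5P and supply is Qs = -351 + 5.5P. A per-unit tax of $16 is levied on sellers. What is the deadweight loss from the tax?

Pre-tax equilibrium: P* = 104, Q* = 221.
Tax on sellers shifts supply to Qs = -351 + 5.5(P − 16) = -439 + 5.5P.
793 - 5.5P = -439 + 5.5P gives buyer price Pb = 112; sellers receive Ps = 112 − 16 = 96.
New quantity: Q = 793 − 5.5(112) = 177.
DWL = ½ × 16 × (221 − 177) = 352.

Deadweight loss = 352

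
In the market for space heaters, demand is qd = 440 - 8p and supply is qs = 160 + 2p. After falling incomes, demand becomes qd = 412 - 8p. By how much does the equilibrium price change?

Original equilibrium: p* = 28, q* = 216.
New equilibrium: 412 - 8p = 160 + 2p, so 252 = 10p and p' = 25.2; q' = 412 − 8(25.2) = 210.4.
Change in price: 25.2 − 28 = -2.8.

Δp = -2.8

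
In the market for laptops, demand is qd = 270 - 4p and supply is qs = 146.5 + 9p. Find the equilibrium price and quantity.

p* = 9.5, q* = 232

Set qd = qs: 270 - 4p = 146.5 + 9p.
123.5 = 13p, so p* = 9.5.
q* = 270 − 4(9.5) = 232.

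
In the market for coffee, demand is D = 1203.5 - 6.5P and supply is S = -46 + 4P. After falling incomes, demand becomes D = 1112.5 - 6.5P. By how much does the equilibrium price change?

ΔP = -26/3

Original equilibrium: P* = 119, Q* = 430.
New equilibrium: 1112.5 - 6.5P = -46 + 4P, so 1158.5 = 10.5P and P' = 331/3; Q' = 1112.5 − 6.5(331/3) = 1186/3.
Change in price: 331/3 − 119 = -26/3.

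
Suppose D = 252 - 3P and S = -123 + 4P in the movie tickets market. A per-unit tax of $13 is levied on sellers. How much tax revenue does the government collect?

Tax revenue = 897

Pre-tax equilibrium: P* = 375/7, Q* = 639/7.
Tax on sellers shifts supply to S = -123 + 4(P − 13) = -175 + 4P.
252 - 3P = -175 + 4P gives buyer price Pb = 61; sellers receive Ps = 61 − 13 = 48.
New quantity: Q = 252 − 3(61) = 69.
Revenue = 13 × 69 = 897.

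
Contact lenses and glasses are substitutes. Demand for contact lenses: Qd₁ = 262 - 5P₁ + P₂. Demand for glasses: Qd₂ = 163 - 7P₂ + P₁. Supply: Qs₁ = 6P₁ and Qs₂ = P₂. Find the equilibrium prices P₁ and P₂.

P₁ = 753/29, P₂ = 685/29

Market 1: 262 - 5P₁ + P₂ = 6P₁ → 11P₁ - P₂ = 262.
Market 2: 8P₂ - P₁ = 163.
Eliminating P₂: 8×(1) + 1×(2) gives 87P₁ = 2259, so P₁ = 753/29.
Back-substitute into (2): P₂ = (163 + 1×753/29) / 8 = 685/29.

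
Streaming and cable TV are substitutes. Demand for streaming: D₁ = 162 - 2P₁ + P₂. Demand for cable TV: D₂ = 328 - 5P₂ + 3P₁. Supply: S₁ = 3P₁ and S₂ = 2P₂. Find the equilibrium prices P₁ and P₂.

P₁ = 45.6875, P₂ = 66.4375

Market 1: 162 - 2P₁ + P₂ = 3P₁ → 5P₁ - P₂ = 162.
Market 2: 7P₂ - 3P₁ = 328.
Eliminating P₂: 7×(1) + 1×(2) gives 32P₁ = 1462, so P₁ = 45.6875.
Back-substitute into (2): P₂ = (328 + 3×45.6875) / 7 = 66.4375.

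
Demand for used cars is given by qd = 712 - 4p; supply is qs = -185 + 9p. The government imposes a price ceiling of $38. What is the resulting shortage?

Equilibrium price would be p* = 69, so the ceiling at 38 binds.
At p = 38: qd = 712 − 4(38) = 560, qs = -185 + 9(38) = 157.
Shortage = 560 − 157 = 403.

Shortage = 403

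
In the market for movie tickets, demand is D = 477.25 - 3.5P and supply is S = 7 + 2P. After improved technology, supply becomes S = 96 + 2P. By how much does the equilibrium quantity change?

ΔQ = 623/11

Original equilibrium: P* = 85.5, Q* = 178.
New equilibrium: 477.25 - 3.5P = 96 + 2P, so 381.25 = 5.5P and P' = 1525/22; Q' = 477.25 − 3.5(1525/22) = 2581/11.
Change in quantity: 2581/11 − 178 = 623/11.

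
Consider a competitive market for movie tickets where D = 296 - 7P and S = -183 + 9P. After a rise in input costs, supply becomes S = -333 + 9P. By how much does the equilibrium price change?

Original equilibrium: P* = 29.9375, Q* = 86.4375.
New equilibrium: 296 - 7P = -333 + 9P, so 629 = 16P and P' = 39.3125; Q' = 296 − 7(39.3125) = 20.8125.
Change in price: 39.3125 − 29.9375 = 9.375.

ΔP = 9.375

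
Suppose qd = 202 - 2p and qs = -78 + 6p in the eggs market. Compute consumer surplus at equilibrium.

Equilibrium: 202 - 2p = -78 + 6p gives p* = 35, q* = 132.
Demand choke price (qd = 0): p = 101.
CS = ½(101 − 35)(132) = 4356.

Consumer surplus = 4356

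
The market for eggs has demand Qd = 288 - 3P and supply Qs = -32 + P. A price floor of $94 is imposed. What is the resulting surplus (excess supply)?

Equilibrium price would be P* = 80, so the floor at 94 binds.
At P = 94: Qd = 6, Qs = 62.
Surplus = 62 − 6 = 56.

Surplus = 56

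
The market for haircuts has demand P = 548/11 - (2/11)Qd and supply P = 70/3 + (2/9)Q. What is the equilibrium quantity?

Set the two price expressions equal: 548/11 - (2/11)Q = 70/3 + (2/9)Q.
874/33 = (40/99)Q, so Q* = 65.55.
P* = 548/11 − (2/11)(65.55) = 37.9.

Q* = 65.55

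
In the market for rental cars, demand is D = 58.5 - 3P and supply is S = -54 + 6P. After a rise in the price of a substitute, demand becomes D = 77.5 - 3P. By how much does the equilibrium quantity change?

Original equilibrium: P* = 12.5, Q* = 21.
New equilibrium: 77.5 - 3P = -54 + 6P, so 131.5 = 9P and P' = 263/18; Q' = 77.5 − 3(263/18) = 101/3.
Change in quantity: 101/3 − 21 = 38/3.

ΔQ = 38/3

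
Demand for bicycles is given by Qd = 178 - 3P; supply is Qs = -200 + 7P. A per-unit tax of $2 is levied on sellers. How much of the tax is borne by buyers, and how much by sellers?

Buyers bear $1.4, sellers bear $0.6

Pre-tax equilibrium: P* = 37.8, Q* = 64.6.
Tax on sellers shifts supply to Qs = -200 + 7(P − 2) = -214 + 7P.
178 - 3P = -214 + 7P gives buyer price Pb = 39.2; sellers receive Ps = 39.2 − 2 = 37.2.
New quantity: Q = 178 − 3(39.2) = 60.4.
Buyer burden = 39.2 − 37.8 = 1.4; seller burden = 37.8 − 37.2 = 0.6.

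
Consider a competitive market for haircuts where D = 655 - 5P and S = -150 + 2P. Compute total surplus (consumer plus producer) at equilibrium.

Equilibrium: 655 - 5P = -150 + 2P gives P* = 115, Q* = 80.
Demand choke price: P = 131; supply starts at P = 75.
CS = ½(131 − 115)(80) = 640; PS = ½(115 − 75)(80) = 1600.

Total surplus = 2240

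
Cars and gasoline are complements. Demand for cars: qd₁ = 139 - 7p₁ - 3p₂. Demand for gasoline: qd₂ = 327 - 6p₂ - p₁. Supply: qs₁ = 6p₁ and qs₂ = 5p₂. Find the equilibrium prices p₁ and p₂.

Market 1: 139 - 7p₁ - 3p₂ = 6p₁ → 13p₁ + 3p₂ = 139.
Market 2: 11p₂ + p₁ = 327.
Eliminating p₂: 11×(1) − 3×(2) gives 140p₁ = 548, so p₁ = 137/35.
Back-substitute into (2): p₂ = (327 − 1×137/35) / 11 = 1028/35.

p₁ = 137/35, p₂ = 1028/35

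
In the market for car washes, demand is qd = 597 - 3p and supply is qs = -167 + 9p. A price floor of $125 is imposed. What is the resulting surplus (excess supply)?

Surplus = 736

Equilibrium price would be p* = 191/3, so the floor at 125 binds.
At p = 125: qd = 222, qs = 958.
Surplus = 958 − 222 = 736.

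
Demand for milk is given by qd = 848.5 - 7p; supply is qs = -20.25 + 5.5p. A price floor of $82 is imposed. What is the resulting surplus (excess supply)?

Equilibrium price would be p* = 69.5, so the floor at 82 binds.
At p = 82: qd = 274.5, qs = 430.75.
Surplus = 430.75 − 274.5 = 156.25.

Surplus = 156.25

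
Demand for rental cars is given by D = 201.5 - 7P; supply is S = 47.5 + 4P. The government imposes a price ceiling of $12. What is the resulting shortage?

Equilibrium price would be P* = 14, so the ceiling at 12 binds.
At P = 12: D = 201.5 − 7(12) = 117.5, S = 47.5 + 4(12) = 95.5.
Shortage = 117.5 − 95.5 = 22.

Shortage = 22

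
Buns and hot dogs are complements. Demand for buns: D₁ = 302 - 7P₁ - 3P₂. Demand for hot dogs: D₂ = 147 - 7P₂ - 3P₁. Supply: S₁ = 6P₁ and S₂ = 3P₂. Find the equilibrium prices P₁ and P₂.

Market 1: 302 - 7P₁ - 3P₂ = 6P₁ → 13P₁ + 3P₂ = 302.
Market 2: 10P₂ + 3P₁ = 147.
Eliminating P₂: 10×(1) − 3×(2) gives 121P₁ = 2579, so P₁ = 2579/121.
Back-substitute into (2): P₂ = (147 − 3×2579/121) / 10 = 1005/121.

P₁ = 2579/121, P₂ = 1005/121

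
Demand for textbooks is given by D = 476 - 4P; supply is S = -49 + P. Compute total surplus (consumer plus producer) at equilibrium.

Equilibrium: 476 - 4P = -49 + P gives P* = 105, Q* = 56.
Demand choke price: P = 119; supply starts at P = 49.
CS = ½(119 − 105)(56) = 392; PS = ½(105 − 49)(56) = 1568.

Total surplus = 1960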